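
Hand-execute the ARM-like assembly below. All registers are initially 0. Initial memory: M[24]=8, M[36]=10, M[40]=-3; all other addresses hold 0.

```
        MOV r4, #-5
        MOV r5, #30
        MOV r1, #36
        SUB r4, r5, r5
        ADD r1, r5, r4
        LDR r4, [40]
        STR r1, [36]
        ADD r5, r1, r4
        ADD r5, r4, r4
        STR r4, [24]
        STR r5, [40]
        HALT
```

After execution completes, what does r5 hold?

MOV r4, #-5 → r4=-5
MOV r5, #30 → r5=30
MOV r1, #36 → r1=36
SUB r4, r5, r5 → r4=30-30=0
ADD r1, r5, r4 → r1=30+0=30
LDR r4, [40] → r4=M[40]=-3
STR r1, [36] → M[36]=30
ADD r5, r1, r4 → r5=30+(-3)=27
ADD r5, r4, r4 → r5=(-3)+(-3)=-6
STR r4, [24] → M[24]=-3
STR r5, [40] → M[40]=-6
halt.

-6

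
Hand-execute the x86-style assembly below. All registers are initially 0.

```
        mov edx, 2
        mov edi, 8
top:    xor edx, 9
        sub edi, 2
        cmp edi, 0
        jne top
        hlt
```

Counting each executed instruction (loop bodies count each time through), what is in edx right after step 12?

11

after mov edx, 2: edx=2
after mov edi, 8: edi=8
after xor edx, 9: edx=2^9=11
after sub edi, 2: edi=8-2=6
cmp edi, 0  (cmp 6,0)
jne top: taken
after xor edx, 9: edx=11^9=2
after sub edi, 2: edi=6-2=4
cmp edi, 0  (cmp 4,0)
jne top: taken
after xor edx, 9: edx=2^9=11
after sub edi, 2: edi=4-2=2
After step 12: edx = 11.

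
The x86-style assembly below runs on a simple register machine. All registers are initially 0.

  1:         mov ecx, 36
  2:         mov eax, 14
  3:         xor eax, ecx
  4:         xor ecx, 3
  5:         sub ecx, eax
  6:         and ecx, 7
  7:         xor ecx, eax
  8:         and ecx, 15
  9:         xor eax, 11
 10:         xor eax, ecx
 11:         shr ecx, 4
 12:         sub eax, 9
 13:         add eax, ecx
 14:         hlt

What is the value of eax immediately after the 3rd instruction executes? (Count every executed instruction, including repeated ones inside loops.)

ecx=36
eax=14
eax=14^36=42
After step 3: eax = 42.

42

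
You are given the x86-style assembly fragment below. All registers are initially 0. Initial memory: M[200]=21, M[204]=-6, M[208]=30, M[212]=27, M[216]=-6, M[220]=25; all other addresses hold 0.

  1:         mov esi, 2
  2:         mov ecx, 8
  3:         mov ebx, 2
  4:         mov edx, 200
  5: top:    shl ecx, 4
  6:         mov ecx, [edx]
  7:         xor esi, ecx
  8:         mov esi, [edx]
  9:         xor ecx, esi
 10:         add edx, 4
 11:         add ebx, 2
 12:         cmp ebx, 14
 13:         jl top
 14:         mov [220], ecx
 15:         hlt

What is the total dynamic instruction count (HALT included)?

esi=2
ecx=8
ebx=2
edx=200
ecx=8<<4=128
ecx=M[200]=21
esi=2^21=23
esi=M[200]=21
ecx=21^21=0
edx=200+4=204
ebx=2+2=4
cmp ebx, 14  (cmp 4,14)
jl top: taken
ecx=0<<4=0
ecx=M[204]=-6
esi=21^(-6)=-17
esi=M[204]=-6
ecx=(-6)^(-6)=0
edx=204+4=208
ebx=4+2=6
cmp ebx, 14  (cmp 6,14)
jl top: taken
ecx=0<<4=0
ecx=M[208]=30
esi=(-6)^30=-28
esi=M[208]=30
ecx=30^30=0
edx=208+4=212
ebx=6+2=8
cmp ebx, 14  (cmp 8,14)
jl top: taken
ecx=0<<4=0
ecx=M[212]=27
esi=30^27=5
esi=M[212]=27
ecx=27^27=0
edx=212+4=216
ebx=8+2=10
cmp ebx, 14  (cmp 10,14)
jl top: taken
ecx=0<<4=0
ecx=M[216]=-6
esi=27^(-6)=-31
esi=M[216]=-6
ecx=(-6)^(-6)=0
edx=216+4=220
ebx=10+2=12
cmp ebx, 14  (cmp 12,14)
jl top: taken
ecx=0<<4=0
ecx=M[220]=25
esi=(-6)^25=-29
esi=M[220]=25
ecx=25^25=0
edx=220+4=224
ebx=12+2=14
cmp ebx, 14  (cmp 14,14)
jl top: not taken
mov [220], ecx → M[220]=0
halt.
Total executed instructions: 60.

60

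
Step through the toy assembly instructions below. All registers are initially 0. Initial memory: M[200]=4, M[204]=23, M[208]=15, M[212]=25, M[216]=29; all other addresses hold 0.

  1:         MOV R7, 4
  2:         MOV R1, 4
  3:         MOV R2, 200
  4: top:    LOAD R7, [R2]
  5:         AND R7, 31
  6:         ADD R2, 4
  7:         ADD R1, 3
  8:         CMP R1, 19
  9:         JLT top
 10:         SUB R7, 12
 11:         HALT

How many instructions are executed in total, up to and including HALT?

R7=4
R1=4
R2=200
R7=M[200]=4
R7=4&31=4
R2=200+4=204
R1=4+3=7
CMP R1, 19  (cmp 7,19)
JLT top: taken
R7=M[204]=23
R7=23&31=23
R2=204+4=208
R1=7+3=10
CMP R1, 19  (cmp 10,19)
JLT top: taken
R7=M[208]=15
R7=15&31=15
R2=208+4=212
R1=10+3=13
CMP R1, 19  (cmp 13,19)
JLT top: taken
R7=M[212]=25
R7=25&31=25
R2=212+4=216
R1=13+3=16
CMP R1, 19  (cmp 16,19)
JLT top: taken
R7=M[216]=29
R7=29&31=29
R2=216+4=220
R1=16+3=19
CMP R1, 19  (cmp 19,19)
JLT top: not taken
R7=29-12=17
halt.
Total executed instructions: 35.

35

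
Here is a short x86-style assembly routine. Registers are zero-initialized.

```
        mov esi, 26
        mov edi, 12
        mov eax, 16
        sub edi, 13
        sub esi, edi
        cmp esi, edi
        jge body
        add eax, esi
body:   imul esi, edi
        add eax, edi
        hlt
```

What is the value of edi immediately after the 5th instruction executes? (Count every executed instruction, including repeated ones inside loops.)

-1

esi=26
edi=12
eax=16
edi=12-13=-1
esi=26-(-1)=27
After step 5: edi = -1.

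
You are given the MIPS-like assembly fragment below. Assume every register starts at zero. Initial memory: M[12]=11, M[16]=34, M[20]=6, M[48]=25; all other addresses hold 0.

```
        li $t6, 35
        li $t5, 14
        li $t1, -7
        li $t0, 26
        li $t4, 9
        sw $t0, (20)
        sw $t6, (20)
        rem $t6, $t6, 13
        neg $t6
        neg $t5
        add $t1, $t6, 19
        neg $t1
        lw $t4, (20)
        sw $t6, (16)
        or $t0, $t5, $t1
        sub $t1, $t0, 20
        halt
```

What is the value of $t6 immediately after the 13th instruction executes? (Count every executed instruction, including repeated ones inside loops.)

-9

$t6=35
$t5=14
$t1=-7
$t0=26
$t4=9
sw $t0, (20) → M[20]=26
sw $t6, (20) → M[20]=35
$t6=35%13=9
$t6=-(9)=-9
$t5=-(14)=-14
$t1=(-9)+19=10
$t1=-(10)=-10
$t4=M[20]=35
After step 13: $t6 = -9.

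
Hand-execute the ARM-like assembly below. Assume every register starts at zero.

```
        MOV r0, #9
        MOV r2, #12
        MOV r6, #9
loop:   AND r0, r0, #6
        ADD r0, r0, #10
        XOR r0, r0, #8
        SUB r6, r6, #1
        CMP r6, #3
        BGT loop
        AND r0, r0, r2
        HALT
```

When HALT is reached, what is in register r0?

4

after MOV r0, #9: r0=9
after MOV r2, #12: r2=12
after MOV r6, #9: r6=9
after AND r0, r0, #6: r0=9&6=0
after ADD r0, r0, #10: r0=0+10=10
after XOR r0, r0, #8: r0=10^8=2
after SUB r6, r6, #1: r6=9-1=8
CMP r6, #3  (cmp 8,3)
BGT loop: taken
after AND r0, r0, #6: r0=2&6=2
after ADD r0, r0, #10: r0=2+10=12
after XOR r0, r0, #8: r0=12^8=4
after SUB r6, r6, #1: r6=8-1=7
CMP r6, #3  (cmp 7,3)
BGT loop: taken
after AND r0, r0, #6: r0=4&6=4
after ADD r0, r0, #10: r0=4+10=14
after XOR r0, r0, #8: r0=14^8=6
after SUB r6, r6, #1: r6=7-1=6
CMP r6, #3  (cmp 6,3)
BGT loop: taken
after AND r0, r0, #6: r0=6&6=6
after ADD r0, r0, #10: r0=6+10=16
after XOR r0, r0, #8: r0=16^8=24
after SUB r6, r6, #1: r6=6-1=5
CMP r6, #3  (cmp 5,3)
BGT loop: taken
after AND r0, r0, #6: r0=24&6=0
after ADD r0, r0, #10: r0=0+10=10
after XOR r0, r0, #8: r0=10^8=2
after SUB r6, r6, #1: r6=5-1=4
CMP r6, #3  (cmp 4,3)
BGT loop: taken
after AND r0, r0, #6: r0=2&6=2
after ADD r0, r0, #10: r0=2+10=12
after XOR r0, r0, #8: r0=12^8=4
after SUB r6, r6, #1: r6=4-1=3
CMP r6, #3  (cmp 3,3)
BGT loop: not taken
after AND r0, r0, r2: r0=4&12=4
halt.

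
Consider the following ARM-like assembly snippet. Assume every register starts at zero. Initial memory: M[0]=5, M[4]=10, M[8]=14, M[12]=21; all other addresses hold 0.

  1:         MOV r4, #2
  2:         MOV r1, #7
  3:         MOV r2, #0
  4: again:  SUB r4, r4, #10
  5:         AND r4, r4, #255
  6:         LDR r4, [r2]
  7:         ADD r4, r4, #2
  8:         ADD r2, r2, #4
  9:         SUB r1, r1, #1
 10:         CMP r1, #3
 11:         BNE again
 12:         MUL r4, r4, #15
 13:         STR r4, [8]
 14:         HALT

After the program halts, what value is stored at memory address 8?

r4=2
r1=7
r2=0
r4=2-10=-8
r4=(-8)&255=248
r4=M[0]=5
r4=5+2=7
r2=0+4=4
r1=7-1=6
CMP r1, #3  (cmp 6,3)
BNE again: taken
r4=7-10=-3
r4=(-3)&255=253
r4=M[4]=10
r4=10+2=12
r2=4+4=8
r1=6-1=5
CMP r1, #3  (cmp 5,3)
BNE again: taken
r4=12-10=2
r4=2&255=2
r4=M[8]=14
r4=14+2=16
r2=8+4=12
r1=5-1=4
CMP r1, #3  (cmp 4,3)
BNE again: taken
r4=16-10=6
r4=6&255=6
r4=M[12]=21
r4=21+2=23
r2=12+4=16
r1=4-1=3
CMP r1, #3  (cmp 3,3)
BNE again: not taken
r4=23*15=345
STR r4, [8] → M[8]=345
halt.

345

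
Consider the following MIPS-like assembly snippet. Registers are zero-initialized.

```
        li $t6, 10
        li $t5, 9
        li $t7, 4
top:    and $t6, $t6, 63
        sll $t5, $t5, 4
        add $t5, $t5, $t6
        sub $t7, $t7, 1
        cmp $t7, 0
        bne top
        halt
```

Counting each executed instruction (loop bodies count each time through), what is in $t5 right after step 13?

2474

$t6=10
$t5=9
$t7=4
$t6=10&63=10
$t5=9<<4=144
$t5=144+10=154
$t7=4-1=3
cmp $t7, 0  (cmp 3,0)
bne top: taken
$t6=10&63=10
$t5=154<<4=2464
$t5=2464+10=2474
$t7=3-1=2
After step 13: $t5 = 2474.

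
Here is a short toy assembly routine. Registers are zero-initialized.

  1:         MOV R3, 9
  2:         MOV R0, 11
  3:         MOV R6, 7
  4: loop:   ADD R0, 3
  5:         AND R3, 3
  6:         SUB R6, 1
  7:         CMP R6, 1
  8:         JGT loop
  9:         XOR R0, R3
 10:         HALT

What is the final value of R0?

28

R3=9
R0=11
R6=7
R0=11+3=14
R3=9&3=1
R6=7-1=6
CMP R6, 1  (cmp 6,1)
JGT loop: taken
R0=14+3=17
R3=1&3=1
R6=6-1=5
CMP R6, 1  (cmp 5,1)
JGT loop: taken
R0=17+3=20
R3=1&3=1
R6=5-1=4
CMP R6, 1  (cmp 4,1)
JGT loop: taken
R0=20+3=23
R3=1&3=1
R6=4-1=3
CMP R6, 1  (cmp 3,1)
JGT loop: taken
R0=23+3=26
R3=1&3=1
R6=3-1=2
CMP R6, 1  (cmp 2,1)
JGT loop: taken
R0=26+3=29
R3=1&3=1
R6=2-1=1
CMP R6, 1  (cmp 1,1)
JGT loop: not taken
R0=29^1=28
halt.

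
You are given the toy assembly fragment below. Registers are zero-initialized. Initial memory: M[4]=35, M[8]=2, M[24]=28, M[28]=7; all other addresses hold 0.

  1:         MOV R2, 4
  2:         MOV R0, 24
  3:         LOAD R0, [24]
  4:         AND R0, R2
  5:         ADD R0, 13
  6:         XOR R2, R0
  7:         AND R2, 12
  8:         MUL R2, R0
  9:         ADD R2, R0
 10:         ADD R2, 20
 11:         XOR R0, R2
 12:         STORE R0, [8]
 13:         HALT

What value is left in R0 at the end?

120

MOV R2, 4 → R2=4
MOV R0, 24 → R0=24
LOAD R0, [24] → R0=M[24]=28
AND R0, R2 → R0=28&4=4
ADD R0, 13 → R0=4+13=17
XOR R2, R0 → R2=4^17=21
AND R2, 12 → R2=21&12=4
MUL R2, R0 → R2=4*17=68
ADD R2, R0 → R2=68+17=85
ADD R2, 20 → R2=85+20=105
XOR R0, R2 → R0=17^105=120
STORE R0, [8] → M[8]=120
halt.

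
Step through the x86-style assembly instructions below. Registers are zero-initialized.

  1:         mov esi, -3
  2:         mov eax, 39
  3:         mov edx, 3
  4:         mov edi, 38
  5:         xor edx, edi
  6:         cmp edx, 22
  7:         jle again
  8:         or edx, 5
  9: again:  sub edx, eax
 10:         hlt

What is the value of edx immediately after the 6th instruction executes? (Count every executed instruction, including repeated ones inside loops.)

37

mov esi, -3 → esi=-3
mov eax, 39 → eax=39
mov edx, 3 → edx=3
mov edi, 38 → edi=38
xor edx, edi → edx=3^38=37
cmp edx, 22  (cmp 37,22)
After step 6: edx = 37.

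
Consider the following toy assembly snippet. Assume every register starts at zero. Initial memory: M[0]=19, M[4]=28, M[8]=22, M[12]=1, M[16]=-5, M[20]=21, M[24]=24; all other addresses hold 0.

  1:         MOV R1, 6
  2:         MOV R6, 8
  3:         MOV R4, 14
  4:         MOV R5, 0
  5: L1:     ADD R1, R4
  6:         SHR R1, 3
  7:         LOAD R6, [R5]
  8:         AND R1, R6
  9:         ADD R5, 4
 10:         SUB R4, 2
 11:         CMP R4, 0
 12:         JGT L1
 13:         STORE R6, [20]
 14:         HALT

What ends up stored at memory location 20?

MOV R1, 6 → R1=6
MOV R6, 8 → R6=8
MOV R4, 14 → R4=14
MOV R5, 0 → R5=0
ADD R1, R4 → R1=6+14=20
SHR R1, 3 → R1=20>>3=2
LOAD R6, [R5] → R6=M[0]=19
AND R1, R6 → R1=2&19=2
ADD R5, 4 → R5=0+4=4
SUB R4, 2 → R4=14-2=12
CMP R4, 0  (cmp 12,0)
JGT L1: taken
ADD R1, R4 → R1=2+12=14
SHR R1, 3 → R1=14>>3=1
LOAD R6, [R5] → R6=M[4]=28
AND R1, R6 → R1=1&28=0
ADD R5, 4 → R5=4+4=8
SUB R4, 2 → R4=12-2=10
CMP R4, 0  (cmp 10,0)
JGT L1: taken
ADD R1, R4 → R1=0+10=10
SHR R1, 3 → R1=10>>3=1
LOAD R6, [R5] → R6=M[8]=22
AND R1, R6 → R1=1&22=0
ADD R5, 4 → R5=8+4=12
SUB R4, 2 → R4=10-2=8
CMP R4, 0  (cmp 8,0)
JGT L1: taken
ADD R1, R4 → R1=0+8=8
SHR R1, 3 → R1=8>>3=1
LOAD R6, [R5] → R6=M[12]=1
AND R1, R6 → R1=1&1=1
ADD R5, 4 → R5=12+4=16
SUB R4, 2 → R4=8-2=6
CMP R4, 0  (cmp 6,0)
JGT L1: taken
ADD R1, R4 → R1=1+6=7
SHR R1, 3 → R1=7>>3=0
LOAD R6, [R5] → R6=M[16]=-5
AND R1, R6 → R1=0&(-5)=0
ADD R5, 4 → R5=16+4=20
SUB R4, 2 → R4=6-2=4
CMP R4, 0  (cmp 4,0)
JGT L1: taken
ADD R1, R4 → R1=0+4=4
SHR R1, 3 → R1=4>>3=0
LOAD R6, [R5] → R6=M[20]=21
AND R1, R6 → R1=0&21=0
ADD R5, 4 → R5=20+4=24
SUB R4, 2 → R4=4-2=2
CMP R4, 0  (cmp 2,0)
JGT L1: taken
ADD R1, R4 → R1=0+2=2
SHR R1, 3 → R1=2>>3=0
LOAD R6, [R5] → R6=M[24]=24
AND R1, R6 → R1=0&24=0
ADD R5, 4 → R5=24+4=28
SUB R4, 2 → R4=2-2=0
CMP R4, 0  (cmp 0,0)
JGT L1: not taken
STORE R6, [20] → M[20]=24
halt.

24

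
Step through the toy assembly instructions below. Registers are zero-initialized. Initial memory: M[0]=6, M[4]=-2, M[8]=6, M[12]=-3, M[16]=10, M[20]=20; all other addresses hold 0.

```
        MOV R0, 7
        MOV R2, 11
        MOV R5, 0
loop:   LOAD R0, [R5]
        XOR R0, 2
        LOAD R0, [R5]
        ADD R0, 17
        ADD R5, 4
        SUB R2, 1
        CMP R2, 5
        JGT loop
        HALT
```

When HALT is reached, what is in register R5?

24

R0=7
R2=11
R5=0
R0=M[0]=6
R0=6^2=4
R0=M[0]=6
R0=6+17=23
R5=0+4=4
R2=11-1=10
CMP R2, 5  (cmp 10,5)
JGT loop: taken
R0=M[4]=-2
R0=(-2)^2=-4
R0=M[4]=-2
R0=(-2)+17=15
R5=4+4=8
R2=10-1=9
CMP R2, 5  (cmp 9,5)
JGT loop: taken
R0=M[8]=6
R0=6^2=4
R0=M[8]=6
R0=6+17=23
R5=8+4=12
R2=9-1=8
CMP R2, 5  (cmp 8,5)
JGT loop: taken
R0=M[12]=-3
R0=(-3)^2=-1
R0=M[12]=-3
R0=(-3)+17=14
R5=12+4=16
R2=8-1=7
CMP R2, 5  (cmp 7,5)
JGT loop: taken
R0=M[16]=10
R0=10^2=8
R0=M[16]=10
R0=10+17=27
R5=16+4=20
R2=7-1=6
CMP R2, 5  (cmp 6,5)
JGT loop: taken
R0=M[20]=20
R0=20^2=22
R0=M[20]=20
R0=20+17=37
R5=20+4=24
R2=6-1=5
CMP R2, 5  (cmp 5,5)
JGT loop: not taken
halt.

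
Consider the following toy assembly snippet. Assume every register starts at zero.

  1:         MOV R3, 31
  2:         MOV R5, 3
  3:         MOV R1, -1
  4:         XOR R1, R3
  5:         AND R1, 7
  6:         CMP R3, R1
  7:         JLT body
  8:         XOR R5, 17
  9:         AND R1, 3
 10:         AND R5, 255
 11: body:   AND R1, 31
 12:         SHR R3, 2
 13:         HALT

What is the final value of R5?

18

MOV R3, 31 → R3=31
MOV R5, 3 → R5=3
MOV R1, -1 → R1=-1
XOR R1, R3 → R1=(-1)^31=-32
AND R1, 7 → R1=(-32)&7=0
CMP R3, R1  (cmp 31,0)
JLT body: not taken
XOR R5, 17 → R5=3^17=18
AND R1, 3 → R1=0&3=0
AND R5, 255 → R5=18&255=18
AND R1, 31 → R1=0&31=0
SHR R3, 2 → R3=31>>2=7
halt.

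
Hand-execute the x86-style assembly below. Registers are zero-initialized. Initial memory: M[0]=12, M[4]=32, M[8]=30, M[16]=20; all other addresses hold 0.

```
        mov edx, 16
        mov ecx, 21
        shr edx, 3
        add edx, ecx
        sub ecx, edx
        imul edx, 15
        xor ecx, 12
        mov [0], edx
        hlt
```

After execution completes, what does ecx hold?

-14

mov edx, 16 → edx=16
mov ecx, 21 → ecx=21
shr edx, 3 → edx=16>>3=2
add edx, ecx → edx=2+21=23
sub ecx, edx → ecx=21-23=-2
imul edx, 15 → edx=23*15=345
xor ecx, 12 → ecx=(-2)^12=-14
mov [0], edx → M[0]=345
halt.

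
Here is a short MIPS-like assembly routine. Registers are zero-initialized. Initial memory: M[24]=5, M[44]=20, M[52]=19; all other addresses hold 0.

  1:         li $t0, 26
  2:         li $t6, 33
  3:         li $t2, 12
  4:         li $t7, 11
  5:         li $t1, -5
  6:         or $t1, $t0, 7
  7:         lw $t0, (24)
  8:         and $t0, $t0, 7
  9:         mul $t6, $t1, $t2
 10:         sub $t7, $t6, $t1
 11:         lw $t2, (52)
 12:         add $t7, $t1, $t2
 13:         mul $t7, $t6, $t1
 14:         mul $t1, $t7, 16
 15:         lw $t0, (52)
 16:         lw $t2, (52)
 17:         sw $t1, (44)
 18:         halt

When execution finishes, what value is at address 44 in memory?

184512

$t0=26
$t6=33
$t2=12
$t7=11
$t1=-5
$t1=26|7=31
$t0=M[24]=5
$t0=5&7=5
$t6=31*12=372
$t7=372-31=341
$t2=M[52]=19
$t7=31+19=50
$t7=372*31=11532
$t1=11532*16=184512
$t0=M[52]=19
$t2=M[52]=19
sw $t1, (44) → M[44]=184512
halt.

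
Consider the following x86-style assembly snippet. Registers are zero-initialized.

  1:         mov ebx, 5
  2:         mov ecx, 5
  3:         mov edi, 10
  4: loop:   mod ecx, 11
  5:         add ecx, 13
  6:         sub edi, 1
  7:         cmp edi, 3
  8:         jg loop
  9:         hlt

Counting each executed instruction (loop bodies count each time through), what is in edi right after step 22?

6

mov ebx, 5 → ebx=5
mov ecx, 5 → ecx=5
mov edi, 10 → edi=10
mod ecx, 11 → ecx=5%11=5
add ecx, 13 → ecx=5+13=18
sub edi, 1 → edi=10-1=9
cmp edi, 3  (cmp 9,3)
jg loop: taken
mod ecx, 11 → ecx=18%11=7
add ecx, 13 → ecx=7+13=20
sub edi, 1 → edi=9-1=8
cmp edi, 3  (cmp 8,3)
jg loop: taken
mod ecx, 11 → ecx=20%11=9
add ecx, 13 → ecx=9+13=22
sub edi, 1 → edi=8-1=7
cmp edi, 3  (cmp 7,3)
jg loop: taken
mod ecx, 11 → ecx=22%11=0
add ecx, 13 → ecx=0+13=13
sub edi, 1 → edi=7-1=6
cmp edi, 3  (cmp 6,3)
After step 22: edi = 6.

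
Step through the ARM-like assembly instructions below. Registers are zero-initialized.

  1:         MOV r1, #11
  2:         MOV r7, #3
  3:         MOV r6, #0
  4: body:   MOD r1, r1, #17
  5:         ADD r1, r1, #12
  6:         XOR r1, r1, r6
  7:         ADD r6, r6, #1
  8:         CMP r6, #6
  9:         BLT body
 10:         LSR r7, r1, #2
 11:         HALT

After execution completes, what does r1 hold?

MOV r1, #11 → r1=11
MOV r7, #3 → r7=3
MOV r6, #0 → r6=0
MOD r1, r1, #17 → r1=11%17=11
ADD r1, r1, #12 → r1=11+12=23
XOR r1, r1, r6 → r1=23^0=23
ADD r6, r6, #1 → r6=0+1=1
CMP r6, #6  (cmp 1,6)
BLT body: taken
MOD r1, r1, #17 → r1=23%17=6
ADD r1, r1, #12 → r1=6+12=18
XOR r1, r1, r6 → r1=18^1=19
ADD r6, r6, #1 → r6=1+1=2
CMP r6, #6  (cmp 2,6)
BLT body: taken
MOD r1, r1, #17 → r1=19%17=2
ADD r1, r1, #12 → r1=2+12=14
XOR r1, r1, r6 → r1=14^2=12
ADD r6, r6, #1 → r6=2+1=3
CMP r6, #6  (cmp 3,6)
BLT body: taken
MOD r1, r1, #17 → r1=12%17=12
ADD r1, r1, #12 → r1=12+12=24
XOR r1, r1, r6 → r1=24^3=27
ADD r6, r6, #1 → r6=3+1=4
CMP r6, #6  (cmp 4,6)
BLT body: taken
MOD r1, r1, #17 → r1=27%17=10
ADD r1, r1, #12 → r1=10+12=22
XOR r1, r1, r6 → r1=22^4=18
ADD r6, r6, #1 → r6=4+1=5
CMP r6, #6  (cmp 5,6)
BLT body: taken
MOD r1, r1, #17 → r1=18%17=1
ADD r1, r1, #12 → r1=1+12=13
XOR r1, r1, r6 → r1=13^5=8
ADD r6, r6, #1 → r6=5+1=6
CMP r6, #6  (cmp 6,6)
BLT body: not taken
LSR r7, r1, #2 → r7=8>>2=2
halt.

8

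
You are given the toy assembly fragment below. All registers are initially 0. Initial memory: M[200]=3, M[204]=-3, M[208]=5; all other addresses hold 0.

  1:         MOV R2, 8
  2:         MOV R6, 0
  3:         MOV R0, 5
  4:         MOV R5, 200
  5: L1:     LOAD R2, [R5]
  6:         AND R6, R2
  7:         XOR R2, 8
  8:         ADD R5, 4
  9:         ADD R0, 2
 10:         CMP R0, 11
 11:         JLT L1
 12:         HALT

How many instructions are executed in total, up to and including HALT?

R2=8
R6=0
R0=5
R5=200
R2=M[200]=3
R6=0&3=0
R2=3^8=11
R5=200+4=204
R0=5+2=7
CMP R0, 11  (cmp 7,11)
JLT L1: taken
R2=M[204]=-3
R6=0&(-3)=0
R2=(-3)^8=-11
R5=204+4=208
R0=7+2=9
CMP R0, 11  (cmp 9,11)
JLT L1: taken
R2=M[208]=5
R6=0&5=0
R2=5^8=13
R5=208+4=212
R0=9+2=11
CMP R0, 11  (cmp 11,11)
JLT L1: not taken
halt.
Total executed instructions: 26.

26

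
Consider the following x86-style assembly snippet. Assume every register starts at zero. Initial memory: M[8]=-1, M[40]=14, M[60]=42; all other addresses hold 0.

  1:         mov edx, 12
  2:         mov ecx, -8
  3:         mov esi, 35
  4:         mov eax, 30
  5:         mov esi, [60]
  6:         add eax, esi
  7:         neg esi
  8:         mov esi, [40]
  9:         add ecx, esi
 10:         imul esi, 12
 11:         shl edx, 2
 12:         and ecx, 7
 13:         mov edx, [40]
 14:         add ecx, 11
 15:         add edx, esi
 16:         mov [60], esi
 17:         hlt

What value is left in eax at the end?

after mov edx, 12: edx=12
after mov ecx, -8: ecx=-8
after mov esi, 35: esi=35
after mov eax, 30: eax=30
after mov esi, [60]: esi=M[60]=42
after add eax, esi: eax=30+42=72
after neg esi: esi=-(42)=-42
after mov esi, [40]: esi=M[40]=14
after add ecx, esi: ecx=(-8)+14=6
after imul esi, 12: esi=14*12=168
after shl edx, 2: edx=12<<2=48
after and ecx, 7: ecx=6&7=6
after mov edx, [40]: edx=M[40]=14
after add ecx, 11: ecx=6+11=17
after add edx, esi: edx=14+168=182
mov [60], esi → M[60]=168
halt.

72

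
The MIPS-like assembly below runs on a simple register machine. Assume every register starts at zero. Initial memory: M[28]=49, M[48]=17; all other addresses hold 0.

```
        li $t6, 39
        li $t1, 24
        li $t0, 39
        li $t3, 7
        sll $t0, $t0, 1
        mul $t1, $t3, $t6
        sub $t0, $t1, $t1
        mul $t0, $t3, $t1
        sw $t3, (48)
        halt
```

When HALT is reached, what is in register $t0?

after li $t6, 39: $t6=39
after li $t1, 24: $t1=24
after li $t0, 39: $t0=39
after li $t3, 7: $t3=7
after sll $t0, $t0, 1: $t0=39<<1=78
after mul $t1, $t3, $t6: $t1=7*39=273
after sub $t0, $t1, $t1: $t0=273-273=0
after mul $t0, $t3, $t1: $t0=7*273=1911
sw $t3, (48) → M[48]=7
halt.

1911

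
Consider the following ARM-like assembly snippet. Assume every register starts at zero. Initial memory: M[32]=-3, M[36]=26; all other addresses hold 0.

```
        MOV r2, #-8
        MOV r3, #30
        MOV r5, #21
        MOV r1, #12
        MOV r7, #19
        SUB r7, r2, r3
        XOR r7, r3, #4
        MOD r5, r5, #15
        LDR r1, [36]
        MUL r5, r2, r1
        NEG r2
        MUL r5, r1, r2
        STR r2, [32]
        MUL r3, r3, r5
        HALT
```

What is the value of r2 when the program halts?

8

after MOV r2, #-8: r2=-8
after MOV r3, #30: r3=30
after MOV r5, #21: r5=21
after MOV r1, #12: r1=12
after MOV r7, #19: r7=19
after SUB r7, r2, r3: r7=(-8)-30=-38
after XOR r7, r3, #4: r7=30^4=26
after MOD r5, r5, #15: r5=21%15=6
after LDR r1, [36]: r1=M[36]=26
after MUL r5, r2, r1: r5=(-8)*26=-208
after NEG r2: r2=-(-8)=8
after MUL r5, r1, r2: r5=26*8=208
STR r2, [32] → M[32]=8
after MUL r3, r3, r5: r3=30*208=6240
halt.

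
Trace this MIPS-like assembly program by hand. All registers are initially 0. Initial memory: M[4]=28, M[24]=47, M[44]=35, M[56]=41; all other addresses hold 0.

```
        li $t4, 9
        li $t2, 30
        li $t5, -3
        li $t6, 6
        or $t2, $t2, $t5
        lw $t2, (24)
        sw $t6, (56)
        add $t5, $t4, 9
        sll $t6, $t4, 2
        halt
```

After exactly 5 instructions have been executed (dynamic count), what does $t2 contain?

after li $t4, 9: $t4=9
after li $t2, 30: $t2=30
after li $t5, -3: $t5=-3
after li $t6, 6: $t6=6
after or $t2, $t2, $t5: $t2=30|(-3)=-1
After step 5: $t2 = -1.

-1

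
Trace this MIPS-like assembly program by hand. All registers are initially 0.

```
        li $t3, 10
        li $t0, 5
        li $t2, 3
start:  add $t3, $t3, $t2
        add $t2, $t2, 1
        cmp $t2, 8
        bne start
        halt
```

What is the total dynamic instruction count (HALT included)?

24

after li $t3, 10: $t3=10
after li $t0, 5: $t0=5
after li $t2, 3: $t2=3
after add $t3, $t3, $t2: $t3=10+3=13
after add $t2, $t2, 1: $t2=3+1=4
cmp $t2, 8  (cmp 4,8)
bne start: taken
after add $t3, $t3, $t2: $t3=13+4=17
after add $t2, $t2, 1: $t2=4+1=5
cmp $t2, 8  (cmp 5,8)
bne start: taken
after add $t3, $t3, $t2: $t3=17+5=22
after add $t2, $t2, 1: $t2=5+1=6
cmp $t2, 8  (cmp 6,8)
bne start: taken
after add $t3, $t3, $t2: $t3=22+6=28
after add $t2, $t2, 1: $t2=6+1=7
cmp $t2, 8  (cmp 7,8)
bne start: taken
after add $t3, $t3, $t2: $t3=28+7=35
after add $t2, $t2, 1: $t2=7+1=8
cmp $t2, 8  (cmp 8,8)
bne start: not taken
halt.
Total executed instructions: 24.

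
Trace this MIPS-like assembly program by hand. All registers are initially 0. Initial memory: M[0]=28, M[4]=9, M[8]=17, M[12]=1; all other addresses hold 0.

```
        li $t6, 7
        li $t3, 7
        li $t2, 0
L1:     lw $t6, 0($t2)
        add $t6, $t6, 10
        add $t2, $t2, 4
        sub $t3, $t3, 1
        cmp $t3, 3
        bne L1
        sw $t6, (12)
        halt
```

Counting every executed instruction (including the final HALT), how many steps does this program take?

$t6=7
$t3=7
$t2=0
$t6=M[0]=28
$t6=28+10=38
$t2=0+4=4
$t3=7-1=6
cmp $t3, 3  (cmp 6,3)
bne L1: taken
$t6=M[4]=9
$t6=9+10=19
$t2=4+4=8
$t3=6-1=5
cmp $t3, 3  (cmp 5,3)
bne L1: taken
$t6=M[8]=17
$t6=17+10=27
$t2=8+4=12
$t3=5-1=4
cmp $t3, 3  (cmp 4,3)
bne L1: taken
$t6=M[12]=1
$t6=1+10=11
$t2=12+4=16
$t3=4-1=3
cmp $t3, 3  (cmp 3,3)
bne L1: not taken
sw $t6, (12) → M[12]=11
halt.
Total executed instructions: 29.

29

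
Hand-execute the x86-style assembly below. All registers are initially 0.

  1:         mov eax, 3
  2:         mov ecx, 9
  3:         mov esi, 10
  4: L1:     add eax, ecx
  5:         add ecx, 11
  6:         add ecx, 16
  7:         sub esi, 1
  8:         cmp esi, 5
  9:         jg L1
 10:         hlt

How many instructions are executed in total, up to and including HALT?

34

mov eax, 3 → eax=3
mov ecx, 9 → ecx=9
mov esi, 10 → esi=10
add eax, ecx → eax=3+9=12
add ecx, 11 → ecx=9+11=20
add ecx, 16 → ecx=20+16=36
sub esi, 1 → esi=10-1=9
cmp esi, 5  (cmp 9,5)
jg L1: taken
add eax, ecx → eax=12+36=48
add ecx, 11 → ecx=36+11=47
add ecx, 16 → ecx=47+16=63
sub esi, 1 → esi=9-1=8
cmp esi, 5  (cmp 8,5)
jg L1: taken
add eax, ecx → eax=48+63=111
add ecx, 11 → ecx=63+11=74
add ecx, 16 → ecx=74+16=90
sub esi, 1 → esi=8-1=7
cmp esi, 5  (cmp 7,5)
jg L1: taken
add eax, ecx → eax=111+90=201
add ecx, 11 → ecx=90+11=101
add ecx, 16 → ecx=101+16=117
sub esi, 1 → esi=7-1=6
cmp esi, 5  (cmp 6,5)
jg L1: taken
add eax, ecx → eax=201+117=318
add ecx, 11 → ecx=117+11=128
add ecx, 16 → ecx=128+16=144
sub esi, 1 → esi=6-1=5
cmp esi, 5  (cmp 5,5)
jg L1: not taken
halt.
Total executed instructions: 34.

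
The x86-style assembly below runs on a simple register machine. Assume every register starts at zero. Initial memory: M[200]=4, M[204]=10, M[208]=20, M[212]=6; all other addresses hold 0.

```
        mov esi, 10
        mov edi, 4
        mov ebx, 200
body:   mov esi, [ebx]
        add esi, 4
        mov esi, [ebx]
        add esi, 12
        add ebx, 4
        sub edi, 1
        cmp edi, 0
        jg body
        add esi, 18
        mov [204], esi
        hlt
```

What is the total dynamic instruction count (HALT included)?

esi=10
edi=4
ebx=200
esi=M[200]=4
esi=4+4=8
esi=M[200]=4
esi=4+12=16
ebx=200+4=204
edi=4-1=3
cmp edi, 0  (cmp 3,0)
jg body: taken
esi=M[204]=10
esi=10+4=14
esi=M[204]=10
esi=10+12=22
ebx=204+4=208
edi=3-1=2
cmp edi, 0  (cmp 2,0)
jg body: taken
esi=M[208]=20
esi=20+4=24
esi=M[208]=20
esi=20+12=32
ebx=208+4=212
edi=2-1=1
cmp edi, 0  (cmp 1,0)
jg body: taken
esi=M[212]=6
esi=6+4=10
esi=M[212]=6
esi=6+12=18
ebx=212+4=216
edi=1-1=0
cmp edi, 0  (cmp 0,0)
jg body: not taken
esi=18+18=36
mov [204], esi → M[204]=36
halt.
Total executed instructions: 38.

38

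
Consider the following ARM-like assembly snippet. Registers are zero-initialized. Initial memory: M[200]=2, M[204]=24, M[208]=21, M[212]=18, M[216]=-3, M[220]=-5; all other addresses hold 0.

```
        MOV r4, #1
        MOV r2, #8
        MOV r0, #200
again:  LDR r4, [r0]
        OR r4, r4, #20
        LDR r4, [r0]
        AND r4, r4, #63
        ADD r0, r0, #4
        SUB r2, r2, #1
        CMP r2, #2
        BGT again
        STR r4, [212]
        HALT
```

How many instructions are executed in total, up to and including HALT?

53

MOV r4, #1 → r4=1
MOV r2, #8 → r2=8
MOV r0, #200 → r0=200
LDR r4, [r0] → r4=M[200]=2
OR r4, r4, #20 → r4=2|20=22
LDR r4, [r0] → r4=M[200]=2
AND r4, r4, #63 → r4=2&63=2
ADD r0, r0, #4 → r0=200+4=204
SUB r2, r2, #1 → r2=8-1=7
CMP r2, #2  (cmp 7,2)
BGT again: taken
LDR r4, [r0] → r4=M[204]=24
OR r4, r4, #20 → r4=24|20=28
LDR r4, [r0] → r4=M[204]=24
AND r4, r4, #63 → r4=24&63=24
ADD r0, r0, #4 → r0=204+4=208
SUB r2, r2, #1 → r2=7-1=6
CMP r2, #2  (cmp 6,2)
BGT again: taken
LDR r4, [r0] → r4=M[208]=21
OR r4, r4, #20 → r4=21|20=21
LDR r4, [r0] → r4=M[208]=21
AND r4, r4, #63 → r4=21&63=21
ADD r0, r0, #4 → r0=208+4=212
SUB r2, r2, #1 → r2=6-1=5
CMP r2, #2  (cmp 5,2)
BGT again: taken
LDR r4, [r0] → r4=M[212]=18
OR r4, r4, #20 → r4=18|20=22
LDR r4, [r0] → r4=M[212]=18
AND r4, r4, #63 → r4=18&63=18
ADD r0, r0, #4 → r0=212+4=216
SUB r2, r2, #1 → r2=5-1=4
CMP r2, #2  (cmp 4,2)
BGT again: taken
LDR r4, [r0] → r4=M[216]=-3
OR r4, r4, #20 → r4=(-3)|20=-3
LDR r4, [r0] → r4=M[216]=-3
AND r4, r4, #63 → r4=(-3)&63=61
ADD r0, r0, #4 → r0=216+4=220
SUB r2, r2, #1 → r2=4-1=3
CMP r2, #2  (cmp 3,2)
BGT again: taken
LDR r4, [r0] → r4=M[220]=-5
OR r4, r4, #20 → r4=(-5)|20=-1
LDR r4, [r0] → r4=M[220]=-5
AND r4, r4, #63 → r4=(-5)&63=59
ADD r0, r0, #4 → r0=220+4=224
SUB r2, r2, #1 → r2=3-1=2
CMP r2, #2  (cmp 2,2)
BGT again: not taken
STR r4, [212] → M[212]=59
halt.
Total executed instructions: 53.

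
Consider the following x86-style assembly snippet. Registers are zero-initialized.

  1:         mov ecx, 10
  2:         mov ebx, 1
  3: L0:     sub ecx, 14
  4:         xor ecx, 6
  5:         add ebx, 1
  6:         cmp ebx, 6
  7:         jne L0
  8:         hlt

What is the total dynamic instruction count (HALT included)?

28

after mov ecx, 10: ecx=10
after mov ebx, 1: ebx=1
after sub ecx, 14: ecx=10-14=-4
after xor ecx, 6: ecx=(-4)^6=-6
after add ebx, 1: ebx=1+1=2
cmp ebx, 6  (cmp 2,6)
jne L0: taken
after sub ecx, 14: ecx=(-6)-14=-20
after xor ecx, 6: ecx=(-20)^6=-22
after add ebx, 1: ebx=2+1=3
cmp ebx, 6  (cmp 3,6)
jne L0: taken
after sub ecx, 14: ecx=(-22)-14=-36
after xor ecx, 6: ecx=(-36)^6=-38
after add ebx, 1: ebx=3+1=4
cmp ebx, 6  (cmp 4,6)
jne L0: taken
after sub ecx, 14: ecx=(-38)-14=-52
after xor ecx, 6: ecx=(-52)^6=-54
after add ebx, 1: ebx=4+1=5
cmp ebx, 6  (cmp 5,6)
jne L0: taken
after sub ecx, 14: ecx=(-54)-14=-68
after xor ecx, 6: ecx=(-68)^6=-70
after add ebx, 1: ebx=5+1=6
cmp ebx, 6  (cmp 6,6)
jne L0: not taken
halt.
Total executed instructions: 28.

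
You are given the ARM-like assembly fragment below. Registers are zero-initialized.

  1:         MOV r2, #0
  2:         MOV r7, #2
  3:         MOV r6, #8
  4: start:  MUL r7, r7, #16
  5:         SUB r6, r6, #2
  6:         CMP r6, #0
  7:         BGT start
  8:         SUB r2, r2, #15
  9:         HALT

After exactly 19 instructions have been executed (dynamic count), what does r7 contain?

after MOV r2, #0: r2=0
after MOV r7, #2: r7=2
after MOV r6, #8: r6=8
after MUL r7, r7, #16: r7=2*16=32
after SUB r6, r6, #2: r6=8-2=6
CMP r6, #0  (cmp 6,0)
BGT start: taken
after MUL r7, r7, #16: r7=32*16=512
after SUB r6, r6, #2: r6=6-2=4
CMP r6, #0  (cmp 4,0)
BGT start: taken
after MUL r7, r7, #16: r7=512*16=8192
after SUB r6, r6, #2: r6=4-2=2
CMP r6, #0  (cmp 2,0)
BGT start: taken
after MUL r7, r7, #16: r7=8192*16=131072
after SUB r6, r6, #2: r6=2-2=0
CMP r6, #0  (cmp 0,0)
BGT start: not taken
After step 19: r7 = 131072.

131072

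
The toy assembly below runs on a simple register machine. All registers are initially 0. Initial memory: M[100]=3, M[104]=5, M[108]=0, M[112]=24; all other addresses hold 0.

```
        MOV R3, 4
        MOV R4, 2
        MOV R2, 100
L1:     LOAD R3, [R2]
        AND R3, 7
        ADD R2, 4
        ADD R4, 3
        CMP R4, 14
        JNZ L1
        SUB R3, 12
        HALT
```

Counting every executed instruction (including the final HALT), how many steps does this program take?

R3=4
R4=2
R2=100
R3=M[100]=3
R3=3&7=3
R2=100+4=104
R4=2+3=5
CMP R4, 14  (cmp 5,14)
JNZ L1: taken
R3=M[104]=5
R3=5&7=5
R2=104+4=108
R4=5+3=8
CMP R4, 14  (cmp 8,14)
JNZ L1: taken
R3=M[108]=0
R3=0&7=0
R2=108+4=112
R4=8+3=11
CMP R4, 14  (cmp 11,14)
JNZ L1: taken
R3=M[112]=24
R3=24&7=0
R2=112+4=116
R4=11+3=14
CMP R4, 14  (cmp 14,14)
JNZ L1: not taken
R3=0-12=-12
halt.
Total executed instructions: 29.

29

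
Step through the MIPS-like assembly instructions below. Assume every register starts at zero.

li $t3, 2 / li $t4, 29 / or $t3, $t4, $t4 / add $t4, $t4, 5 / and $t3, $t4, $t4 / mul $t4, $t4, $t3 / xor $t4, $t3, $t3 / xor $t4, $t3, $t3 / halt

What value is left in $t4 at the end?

after li $t3, 2: $t3=2
after li $t4, 29: $t4=29
after or $t3, $t4, $t4: $t3=29|29=29
after add $t4, $t4, 5: $t4=29+5=34
after and $t3, $t4, $t4: $t3=34&34=34
after mul $t4, $t4, $t3: $t4=34*34=1156
after xor $t4, $t3, $t3: $t4=34^34=0
after xor $t4, $t3, $t3: $t4=34^34=0
halt.

0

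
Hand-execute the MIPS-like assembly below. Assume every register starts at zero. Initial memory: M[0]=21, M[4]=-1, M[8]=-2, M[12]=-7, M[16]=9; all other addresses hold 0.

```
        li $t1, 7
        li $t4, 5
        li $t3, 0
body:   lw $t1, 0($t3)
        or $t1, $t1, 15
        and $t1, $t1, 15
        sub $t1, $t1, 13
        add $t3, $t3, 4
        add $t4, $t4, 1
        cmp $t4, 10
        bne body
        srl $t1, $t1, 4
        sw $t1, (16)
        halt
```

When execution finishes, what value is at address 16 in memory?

li $t1, 7 → $t1=7
li $t4, 5 → $t4=5
li $t3, 0 → $t3=0
lw $t1, 0($t3) → $t1=M[0]=21
or $t1, $t1, 15 → $t1=21|15=31
and $t1, $t1, 15 → $t1=31&15=15
sub $t1, $t1, 13 → $t1=15-13=2
add $t3, $t3, 4 → $t3=0+4=4
add $t4, $t4, 1 → $t4=5+1=6
cmp $t4, 10  (cmp 6,10)
bne body: taken
lw $t1, 0($t3) → $t1=M[4]=-1
or $t1, $t1, 15 → $t1=(-1)|15=-1
and $t1, $t1, 15 → $t1=(-1)&15=15
sub $t1, $t1, 13 → $t1=15-13=2
add $t3, $t3, 4 → $t3=4+4=8
add $t4, $t4, 1 → $t4=6+1=7
cmp $t4, 10  (cmp 7,10)
bne body: taken
lw $t1, 0($t3) → $t1=M[8]=-2
or $t1, $t1, 15 → $t1=(-2)|15=-1
and $t1, $t1, 15 → $t1=(-1)&15=15
sub $t1, $t1, 13 → $t1=15-13=2
add $t3, $t3, 4 → $t3=8+4=12
add $t4, $t4, 1 → $t4=7+1=8
cmp $t4, 10  (cmp 8,10)
bne body: taken
lw $t1, 0($t3) → $t1=M[12]=-7
or $t1, $t1, 15 → $t1=(-7)|15=-1
and $t1, $t1, 15 → $t1=(-1)&15=15
sub $t1, $t1, 13 → $t1=15-13=2
add $t3, $t3, 4 → $t3=12+4=16
add $t4, $t4, 1 → $t4=8+1=9
cmp $t4, 10  (cmp 9,10)
bne body: taken
lw $t1, 0($t3) → $t1=M[16]=9
or $t1, $t1, 15 → $t1=9|15=15
and $t1, $t1, 15 → $t1=15&15=15
sub $t1, $t1, 13 → $t1=15-13=2
add $t3, $t3, 4 → $t3=16+4=20
add $t4, $t4, 1 → $t4=9+1=10
cmp $t4, 10  (cmp 10,10)
bne body: not taken
srl $t1, $t1, 4 → $t1=2>>4=0
sw $t1, (16) → M[16]=0
halt.

0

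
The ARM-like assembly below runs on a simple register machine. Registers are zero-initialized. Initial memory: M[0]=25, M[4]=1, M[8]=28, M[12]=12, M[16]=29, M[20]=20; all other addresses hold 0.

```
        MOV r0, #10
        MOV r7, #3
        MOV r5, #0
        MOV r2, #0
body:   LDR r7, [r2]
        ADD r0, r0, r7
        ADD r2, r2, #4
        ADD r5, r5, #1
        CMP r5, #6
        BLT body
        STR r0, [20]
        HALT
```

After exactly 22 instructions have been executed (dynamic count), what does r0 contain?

r0=10
r7=3
r5=0
r2=0
r7=M[0]=25
r0=10+25=35
r2=0+4=4
r5=0+1=1
CMP r5, #6  (cmp 1,6)
BLT body: taken
r7=M[4]=1
r0=35+1=36
r2=4+4=8
r5=1+1=2
CMP r5, #6  (cmp 2,6)
BLT body: taken
r7=M[8]=28
r0=36+28=64
r2=8+4=12
r5=2+1=3
CMP r5, #6  (cmp 3,6)
BLT body: taken
After step 22: r0 = 64.

64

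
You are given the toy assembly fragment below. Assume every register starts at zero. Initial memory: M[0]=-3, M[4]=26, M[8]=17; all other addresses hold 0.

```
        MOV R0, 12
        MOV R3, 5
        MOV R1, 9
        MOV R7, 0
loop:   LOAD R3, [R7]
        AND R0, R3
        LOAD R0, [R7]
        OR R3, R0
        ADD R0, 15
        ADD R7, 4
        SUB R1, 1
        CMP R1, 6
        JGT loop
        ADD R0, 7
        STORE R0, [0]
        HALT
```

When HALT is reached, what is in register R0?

39

MOV R0, 12 → R0=12
MOV R3, 5 → R3=5
MOV R1, 9 → R1=9
MOV R7, 0 → R7=0
LOAD R3, [R7] → R3=M[0]=-3
AND R0, R3 → R0=12&(-3)=12
LOAD R0, [R7] → R0=M[0]=-3
OR R3, R0 → R3=(-3)|(-3)=-3
ADD R0, 15 → R0=(-3)+15=12
ADD R7, 4 → R7=0+4=4
SUB R1, 1 → R1=9-1=8
CMP R1, 6  (cmp 8,6)
JGT loop: taken
LOAD R3, [R7] → R3=M[4]=26
AND R0, R3 → R0=12&26=8
LOAD R0, [R7] → R0=M[4]=26
OR R3, R0 → R3=26|26=26
ADD R0, 15 → R0=26+15=41
ADD R7, 4 → R7=4+4=8
SUB R1, 1 → R1=8-1=7
CMP R1, 6  (cmp 7,6)
JGT loop: taken
LOAD R3, [R7] → R3=M[8]=17
AND R0, R3 → R0=41&17=1
LOAD R0, [R7] → R0=M[8]=17
OR R3, R0 → R3=17|17=17
ADD R0, 15 → R0=17+15=32
ADD R7, 4 → R7=8+4=12
SUB R1, 1 → R1=7-1=6
CMP R1, 6  (cmp 6,6)
JGT loop: not taken
ADD R0, 7 → R0=32+7=39
STORE R0, [0] → M[0]=39
halt.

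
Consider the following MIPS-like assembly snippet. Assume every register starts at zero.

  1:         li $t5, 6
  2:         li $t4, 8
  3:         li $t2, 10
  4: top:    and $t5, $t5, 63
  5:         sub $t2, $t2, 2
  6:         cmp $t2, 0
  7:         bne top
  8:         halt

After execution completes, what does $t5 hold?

6

$t5=6
$t4=8
$t2=10
$t5=6&63=6
$t2=10-2=8
cmp $t2, 0  (cmp 8,0)
bne top: taken
$t5=6&63=6
$t2=8-2=6
cmp $t2, 0  (cmp 6,0)
bne top: taken
$t5=6&63=6
$t2=6-2=4
cmp $t2, 0  (cmp 4,0)
bne top: taken
$t5=6&63=6
$t2=4-2=2
cmp $t2, 0  (cmp 2,0)
bne top: taken
$t5=6&63=6
$t2=2-2=0
cmp $t2, 0  (cmp 0,0)
bne top: not taken
halt.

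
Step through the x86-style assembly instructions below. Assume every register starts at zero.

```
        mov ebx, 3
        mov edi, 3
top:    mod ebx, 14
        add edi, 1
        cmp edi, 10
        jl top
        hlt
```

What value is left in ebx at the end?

3

ebx=3
edi=3
ebx=3%14=3
edi=3+1=4
cmp edi, 10  (cmp 4,10)
jl top: taken
ebx=3%14=3
edi=4+1=5
cmp edi, 10  (cmp 5,10)
jl top: taken
ebx=3%14=3
edi=5+1=6
cmp edi, 10  (cmp 6,10)
jl top: taken
ebx=3%14=3
edi=6+1=7
cmp edi, 10  (cmp 7,10)
jl top: taken
ebx=3%14=3
edi=7+1=8
cmp edi, 10  (cmp 8,10)
jl top: taken
ebx=3%14=3
edi=8+1=9
cmp edi, 10  (cmp 9,10)
jl top: taken
ebx=3%14=3
edi=9+1=10
cmp edi, 10  (cmp 10,10)
jl top: not taken
halt.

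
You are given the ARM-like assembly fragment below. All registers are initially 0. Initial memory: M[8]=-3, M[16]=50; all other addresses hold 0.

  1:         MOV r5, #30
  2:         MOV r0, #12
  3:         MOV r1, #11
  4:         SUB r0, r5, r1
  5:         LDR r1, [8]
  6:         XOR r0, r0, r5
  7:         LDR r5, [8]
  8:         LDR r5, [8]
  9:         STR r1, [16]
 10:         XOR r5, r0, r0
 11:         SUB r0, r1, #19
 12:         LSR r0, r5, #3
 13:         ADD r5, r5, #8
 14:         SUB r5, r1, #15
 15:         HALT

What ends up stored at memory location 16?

after MOV r5, #30: r5=30
after MOV r0, #12: r0=12
after MOV r1, #11: r1=11
after SUB r0, r5, r1: r0=30-11=19
after LDR r1, [8]: r1=M[8]=-3
after XOR r0, r0, r5: r0=19^30=13
after LDR r5, [8]: r5=M[8]=-3
after LDR r5, [8]: r5=M[8]=-3
STR r1, [16] → M[16]=-3
after XOR r5, r0, r0: r5=13^13=0
after SUB r0, r1, #19: r0=(-3)-19=-22
after LSR r0, r5, #3: r0=0>>3=0
after ADD r5, r5, #8: r5=0+8=8
after SUB r5, r1, #15: r5=(-3)-15=-18
halt.

-3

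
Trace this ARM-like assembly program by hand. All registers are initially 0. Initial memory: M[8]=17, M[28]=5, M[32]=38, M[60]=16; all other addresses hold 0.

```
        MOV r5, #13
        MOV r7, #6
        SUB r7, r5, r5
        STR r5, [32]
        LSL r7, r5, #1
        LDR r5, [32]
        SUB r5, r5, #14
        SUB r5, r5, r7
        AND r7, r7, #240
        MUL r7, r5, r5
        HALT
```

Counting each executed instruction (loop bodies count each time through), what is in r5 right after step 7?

-1

r5=13
r7=6
r7=13-13=0
STR r5, [32] → M[32]=13
r7=13<<1=26
r5=M[32]=13
r5=13-14=-1
After step 7: r5 = -1.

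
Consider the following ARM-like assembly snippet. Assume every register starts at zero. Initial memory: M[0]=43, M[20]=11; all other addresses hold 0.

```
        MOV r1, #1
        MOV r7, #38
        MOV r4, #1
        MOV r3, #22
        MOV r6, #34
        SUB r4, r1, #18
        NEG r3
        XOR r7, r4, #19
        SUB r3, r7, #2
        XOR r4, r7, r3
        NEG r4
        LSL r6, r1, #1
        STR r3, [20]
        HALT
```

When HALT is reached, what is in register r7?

-4

after MOV r1, #1: r1=1
after MOV r7, #38: r7=38
after MOV r4, #1: r4=1
after MOV r3, #22: r3=22
after MOV r6, #34: r6=34
after SUB r4, r1, #18: r4=1-18=-17
after NEG r3: r3=-(22)=-22
after XOR r7, r4, #19: r7=(-17)^19=-4
after SUB r3, r7, #2: r3=(-4)-2=-6
after XOR r4, r7, r3: r4=(-4)^(-6)=6
after NEG r4: r4=-(6)=-6
after LSL r6, r1, #1: r6=1<<1=2
STR r3, [20] → M[20]=-6
halt.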